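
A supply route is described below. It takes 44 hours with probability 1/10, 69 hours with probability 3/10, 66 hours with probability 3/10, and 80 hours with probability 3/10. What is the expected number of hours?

EV = 1/10 × 44 + 3/10 × 69 + 3/10 × 66 + 3/10 × 80 = 4.4 + 20.7 + 19.8 + 24 = 68.9

68.9 hours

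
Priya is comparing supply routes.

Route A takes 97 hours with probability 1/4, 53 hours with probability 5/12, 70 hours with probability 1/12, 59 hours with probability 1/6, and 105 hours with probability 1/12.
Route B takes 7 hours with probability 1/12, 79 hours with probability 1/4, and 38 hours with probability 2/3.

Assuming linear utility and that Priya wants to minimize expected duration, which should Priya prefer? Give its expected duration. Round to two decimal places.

Route A = 1/4 × 97 + 5/12 × 53 + 1/12 × 70 + 1/6 × 59 + 1/12 × 105 = 24.25 + 22.0833 + 5.8333 + 9.8333 + 8.75 = 70.75
Route B = 1/12 × 7 + 1/4 × 79 + 2/3 × 38 = 0.5833 + 19.75 + 25.3333 = 45.6667

Route B (45.67 hours)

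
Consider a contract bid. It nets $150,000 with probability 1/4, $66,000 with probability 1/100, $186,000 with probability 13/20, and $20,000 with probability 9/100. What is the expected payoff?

EV = 1/4 × 150000 + 1/100 × 66000 + 13/20 × 186000 + 9/100 × 20000 = 37500 + 660 + 120900 + 1800 = 160860

$160,860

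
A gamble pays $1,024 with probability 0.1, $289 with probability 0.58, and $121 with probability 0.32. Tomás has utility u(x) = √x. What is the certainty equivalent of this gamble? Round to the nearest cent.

$274.90

E[u] = 0.1·√1024 + 0.58·√289 + 0.32·√121 = 0.1·32 + 0.58·17 + 0.32·11 = 16.58
CE = (16.58)² = 274.8964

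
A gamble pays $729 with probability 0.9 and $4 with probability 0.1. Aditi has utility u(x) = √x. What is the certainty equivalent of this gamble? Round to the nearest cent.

E[u] = 0.9·√729 + 0.1·√4 = 0.9·27 + 0.1·2 = 24.5
CE = (24.5)² = 600.25

$600.25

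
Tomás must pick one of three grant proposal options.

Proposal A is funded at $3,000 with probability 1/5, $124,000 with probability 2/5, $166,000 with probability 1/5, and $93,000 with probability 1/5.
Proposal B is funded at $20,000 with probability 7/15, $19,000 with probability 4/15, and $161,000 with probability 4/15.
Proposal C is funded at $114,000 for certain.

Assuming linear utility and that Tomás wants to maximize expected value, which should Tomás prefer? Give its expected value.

Proposal C ($114,000)

Proposal A = 1/5 × 3000 + 2/5 × 124000 + 1/5 × 166000 + 1/5 × 93000 = 600 + 49600 + 33200 + 18600 = 102000
Proposal B = 7/15 × 20000 + 4/15 × 19000 + 4/15 × 161000 = 9333.3333 + 5066.6667 + 42933.3333 = 57333.3333
Proposal C: 114000 (certain)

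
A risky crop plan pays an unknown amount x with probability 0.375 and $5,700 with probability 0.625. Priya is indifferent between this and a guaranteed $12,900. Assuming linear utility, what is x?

0.375·x + 0.625·5700 = 12900
0.375·x = 12900 − 3562.5 = 9337.5
x = 9337.5 / 0.375 = 24900

x = $24,900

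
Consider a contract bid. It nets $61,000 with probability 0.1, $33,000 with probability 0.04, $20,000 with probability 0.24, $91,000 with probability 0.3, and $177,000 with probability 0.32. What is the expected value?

$96,160

EV = 0.1 × 61000 + 0.04 × 33000 + 0.24 × 20000 + 0.3 × 91000 + 0.32 × 177000 = 6100 + 1320 + 4800 + 27300 + 56640 = 96160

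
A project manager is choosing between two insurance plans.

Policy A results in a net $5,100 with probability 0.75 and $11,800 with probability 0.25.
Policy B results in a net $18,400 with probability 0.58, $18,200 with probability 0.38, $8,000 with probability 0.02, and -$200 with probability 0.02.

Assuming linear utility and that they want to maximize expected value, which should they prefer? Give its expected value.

Policy A = 0.75 × 5100 + 0.25 × 11800 = 3825 + 2950 = 6775
Policy B = 0.58 × 18400 + 0.38 × 18200 + 0.02 × 8000 + 0.02 × (-200) = 10672 + 6916 + 160 − 4 = 17744

Policy B ($17,744)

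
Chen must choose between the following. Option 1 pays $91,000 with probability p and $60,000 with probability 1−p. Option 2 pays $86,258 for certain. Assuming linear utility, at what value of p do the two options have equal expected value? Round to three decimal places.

p·91000 + (1−p)·60000 = 86258
31000p + 60000 = 86258
p = (86258 − 60000) / 31000

p = 0.847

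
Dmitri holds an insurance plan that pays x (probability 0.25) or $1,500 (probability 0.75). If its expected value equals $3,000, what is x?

x = $7,500

0.25·x + 0.75·1500 = 3000
0.25·x = 3000 − 1125 = 1875
x = 1875 / 0.25 = 7500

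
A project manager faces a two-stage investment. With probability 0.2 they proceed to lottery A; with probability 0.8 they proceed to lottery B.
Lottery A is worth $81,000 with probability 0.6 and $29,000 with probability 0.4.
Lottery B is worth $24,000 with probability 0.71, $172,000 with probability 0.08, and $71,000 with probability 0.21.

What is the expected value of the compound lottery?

EV(A) = 0.6 × 81000 + 0.4 × 29000 = 48600 + 11600 = 60200
EV(B) = 0.71 × 24000 + 0.08 × 172000 + 0.21 × 71000 = 17040 + 13760 + 14910 = 45710
Overall = 0.2 × 60200 + 0.8 × 45710 = 12040 + 36568 = 48608

$48,608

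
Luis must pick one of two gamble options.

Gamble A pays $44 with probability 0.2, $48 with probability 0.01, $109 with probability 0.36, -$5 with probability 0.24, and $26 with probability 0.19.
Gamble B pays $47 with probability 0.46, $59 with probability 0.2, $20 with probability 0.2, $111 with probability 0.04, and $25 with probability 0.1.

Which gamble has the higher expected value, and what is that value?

Gamble A = 0.2 × 44 + 0.01 × 48 + 0.36 × 109 + 0.24 × (-5) + 0.19 × 26 = 8.8 + 0.48 + 39.24 − 1.2 + 4.94 = 52.26
Gamble B = 0.46 × 47 + 0.2 × 59 + 0.2 × 20 + 0.04 × 111 + 0.1 × 25 = 21.62 + 11.8 + 4 + 4.44 + 2.5 = 44.36

Gamble A ($52.26)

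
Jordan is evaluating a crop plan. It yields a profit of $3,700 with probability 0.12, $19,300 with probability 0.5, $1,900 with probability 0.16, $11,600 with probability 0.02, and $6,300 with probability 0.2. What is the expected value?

EV = 0.12 × 3700 + 0.5 × 19300 + 0.16 × 1900 + 0.02 × 11600 + 0.2 × 6300 = 444 + 9650 + 304 + 232 + 1260 = 11890

$11,890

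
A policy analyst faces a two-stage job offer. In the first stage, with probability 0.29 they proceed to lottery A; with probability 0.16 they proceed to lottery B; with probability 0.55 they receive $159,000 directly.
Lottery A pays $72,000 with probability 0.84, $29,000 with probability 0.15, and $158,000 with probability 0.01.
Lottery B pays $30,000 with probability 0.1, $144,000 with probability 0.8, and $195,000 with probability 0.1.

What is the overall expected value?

EV(A) = 0.84 × 72000 + 0.15 × 29000 + 0.01 × 158000 = 60480 + 4350 + 1580 = 66410
EV(B) = 0.1 × 30000 + 0.8 × 144000 + 0.1 × 195000 = 3000 + 115200 + 19500 = 137700
Branch C: 159000 (certain)
Overall = 0.29 × 66410 + 0.16 × 137700 + 0.55 × 159000 = 19258.9 + 22032 + 87450 = 128740.9

$128,740.90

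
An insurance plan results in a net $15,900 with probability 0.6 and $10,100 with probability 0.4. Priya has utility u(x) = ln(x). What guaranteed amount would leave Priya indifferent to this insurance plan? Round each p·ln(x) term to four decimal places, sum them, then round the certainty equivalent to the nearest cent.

E[u] = 0.6·ln(15900) + 0.4·ln(10100) = 5.8044 + 3.6881 = 9.4925
CE = e^9.4925 ≈ 13259.90

$13,259.90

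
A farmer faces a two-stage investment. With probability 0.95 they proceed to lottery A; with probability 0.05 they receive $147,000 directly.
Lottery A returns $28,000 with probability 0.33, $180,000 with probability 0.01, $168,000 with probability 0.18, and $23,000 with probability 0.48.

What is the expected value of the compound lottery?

EV(A) = 0.33 × 28000 + 0.01 × 180000 + 0.18 × 168000 + 0.48 × 23000 = 9240 + 1800 + 30240 + 11040 = 52320
Branch B: 147000 (certain)
Overall = 0.95 × 52320 + 0.05 × 147000 = 49704 + 7350 = 57054

$57,054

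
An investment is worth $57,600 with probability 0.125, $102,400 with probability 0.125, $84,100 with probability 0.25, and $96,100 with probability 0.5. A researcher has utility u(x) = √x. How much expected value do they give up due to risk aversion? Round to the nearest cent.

E[u] = 0.125·√57600 + 0.125·√102400 + 0.25·√84100 + 0.5·√96100 = 0.125·240 + 0.125·320 + 0.25·290 + 0.5·310 = 297.5
CE = (297.5)² = 88506.25
Risk premium = EV − CE = 89075 − 88506.25 = 568.75

$568.75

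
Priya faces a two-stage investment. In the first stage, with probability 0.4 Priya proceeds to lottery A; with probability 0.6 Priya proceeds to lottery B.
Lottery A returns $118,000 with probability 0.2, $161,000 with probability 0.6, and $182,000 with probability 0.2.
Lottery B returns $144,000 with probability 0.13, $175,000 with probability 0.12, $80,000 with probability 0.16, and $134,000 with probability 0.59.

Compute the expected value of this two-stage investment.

EV(A) = 0.2 × 118000 + 0.6 × 161000 + 0.2 × 182000 = 23600 + 96600 + 36400 = 156600
EV(B) = 0.13 × 144000 + 0.12 × 175000 + 0.16 × 80000 + 0.59 × 134000 = 18720 + 21000 + 12800 + 79060 = 131580
Overall = 0.4 × 156600 + 0.6 × 131580 = 62640 + 78948 = 141588

$141,588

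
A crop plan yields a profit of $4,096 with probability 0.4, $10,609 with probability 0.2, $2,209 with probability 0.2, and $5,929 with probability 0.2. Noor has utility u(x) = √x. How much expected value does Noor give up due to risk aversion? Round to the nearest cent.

E[u] = 0.4·√4096 + 0.2·√10609 + 0.2·√2209 + 0.2·√5929 = 0.4·64 + 0.2·103 + 0.2·47 + 0.2·77 = 71
CE = (71)² = 5041
Risk premium = EV − CE = 5387.8 − 5041 = 346.8

$346.80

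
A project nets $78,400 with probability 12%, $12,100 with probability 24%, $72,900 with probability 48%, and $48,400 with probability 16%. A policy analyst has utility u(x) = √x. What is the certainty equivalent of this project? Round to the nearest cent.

E[u] = 0.12·√78400 + 0.24·√12100 + 0.48·√72900 + 0.16·√48400 = 0.12·280 + 0.24·110 + 0.48·270 + 0.16·220 = 224.8
CE = (224.8)² = 50535.04

$50,535.04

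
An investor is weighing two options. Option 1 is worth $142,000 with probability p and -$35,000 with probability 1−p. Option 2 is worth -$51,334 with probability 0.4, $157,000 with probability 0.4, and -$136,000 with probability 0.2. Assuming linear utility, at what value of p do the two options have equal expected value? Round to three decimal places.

EV(Option 2) = 0.4 × (-51334) + 0.4 × 157000 + 0.2 × (-136000) = -20533.6 + 62800 − 27200 = 15066.4
p·142000 + (1−p)·(-35000) = 15066.4
177000p − 35000 = 15066.4
p = (15066.4 + 35000) / 177000

p = 0.283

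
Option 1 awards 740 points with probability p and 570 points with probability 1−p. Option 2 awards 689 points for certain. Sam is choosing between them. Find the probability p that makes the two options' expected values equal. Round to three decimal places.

p = 0.700

p·740 + (1−p)·570 = 689
170p + 570 = 689
p = (689 − 570) / 170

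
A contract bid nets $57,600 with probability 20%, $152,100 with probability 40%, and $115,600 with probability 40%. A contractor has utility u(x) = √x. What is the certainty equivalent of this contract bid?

$115,600

E[u] = 0.2·√57600 + 0.4·√152100 + 0.4·√115600 = 0.2·240 + 0.4·390 + 0.4·340 = 340
CE = (340)² = 115600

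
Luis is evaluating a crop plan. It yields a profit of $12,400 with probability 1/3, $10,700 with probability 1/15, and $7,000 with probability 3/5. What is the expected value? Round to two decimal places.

$9,046.67

EV = 1/3 × 12400 + 1/15 × 10700 + 3/5 × 7000 = 4133.3333 + 713.3333 + 4200 = 9046.6667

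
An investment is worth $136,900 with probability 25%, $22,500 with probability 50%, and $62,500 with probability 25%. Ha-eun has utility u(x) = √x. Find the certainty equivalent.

E[u] = 0.25·√136900 + 0.5·√22500 + 0.25·√62500 = 0.25·370 + 0.5·150 + 0.25·250 = 230
CE = (230)² = 52900

$52,900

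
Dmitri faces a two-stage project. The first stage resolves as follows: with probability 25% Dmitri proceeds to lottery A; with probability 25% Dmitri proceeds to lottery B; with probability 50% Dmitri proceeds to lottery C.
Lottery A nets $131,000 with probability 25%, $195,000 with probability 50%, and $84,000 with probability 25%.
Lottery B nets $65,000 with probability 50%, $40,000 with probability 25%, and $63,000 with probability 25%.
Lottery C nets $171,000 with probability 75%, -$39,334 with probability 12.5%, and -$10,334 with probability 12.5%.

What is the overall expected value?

$113,395.75

EV(A) = 0.25 × 131000 + 0.5 × 195000 + 0.25 × 84000 = 32750 + 97500 + 21000 = 151250
EV(B) = 0.5 × 65000 + 0.25 × 40000 + 0.25 × 63000 = 32500 + 10000 + 15750 = 58250
EV(C) = 0.75 × 171000 + 0.125 × (-39334) + 0.125 × (-10334) = 128250 − 4916.75 − 1291.75 = 122041.5
Overall = 0.25 × 151250 + 0.25 × 58250 + 0.5 × 122041.5 = 37812.5 + 14562.5 + 61020.75 = 113395.75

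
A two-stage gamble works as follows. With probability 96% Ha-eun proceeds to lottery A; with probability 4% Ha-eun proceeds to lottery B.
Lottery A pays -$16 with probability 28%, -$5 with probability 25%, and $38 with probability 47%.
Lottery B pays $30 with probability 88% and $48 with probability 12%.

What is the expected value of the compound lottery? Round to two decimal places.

EV(A) = 0.28 × (-16) + 0.25 × (-5) + 0.47 × 38 = -4.48 − 1.25 + 17.86 = 12.13
EV(B) = 0.88 × 30 + 0.12 × 48 = 26.4 + 5.76 = 32.16
Overall = 0.96 × 12.13 + 0.04 × 32.16 = 11.6448 + 1.2864 = 12.9312

$12.93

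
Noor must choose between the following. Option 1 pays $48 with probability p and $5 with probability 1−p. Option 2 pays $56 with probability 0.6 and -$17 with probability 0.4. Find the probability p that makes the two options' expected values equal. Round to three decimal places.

p = 0.507

EV(Option 2) = 0.6 × 56 + 0.4 × (-17) = 33.6 − 6.8 = 26.8
p·48 + (1−p)·5 = 26.8
43p + 5 = 26.8
p = (26.8 − 5) / 43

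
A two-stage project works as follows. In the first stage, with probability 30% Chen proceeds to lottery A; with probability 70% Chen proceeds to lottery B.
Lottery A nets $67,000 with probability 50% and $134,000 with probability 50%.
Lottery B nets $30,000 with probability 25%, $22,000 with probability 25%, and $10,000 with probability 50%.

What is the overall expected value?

EV(A) = 0.5 × 67000 + 0.5 × 134000 = 33500 + 67000 = 100500
EV(B) = 0.25 × 30000 + 0.25 × 22000 + 0.5 × 10000 = 7500 + 5500 + 5000 = 18000
Overall = 0.3 × 100500 + 0.7 × 18000 = 30150 + 12600 = 42750

$42,750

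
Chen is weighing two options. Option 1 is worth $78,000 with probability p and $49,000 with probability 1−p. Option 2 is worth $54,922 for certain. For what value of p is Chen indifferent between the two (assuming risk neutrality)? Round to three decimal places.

p = 0.204

p·78000 + (1−p)·49000 = 54922
29000p + 49000 = 54922
p = (54922 − 49000) / 29000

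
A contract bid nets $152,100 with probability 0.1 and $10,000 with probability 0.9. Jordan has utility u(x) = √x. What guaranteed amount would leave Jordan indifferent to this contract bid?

E[u] = 0.1·√152100 + 0.9·√10000 = 0.1·390 + 0.9·100 = 129
CE = (129)² = 16641

$16,641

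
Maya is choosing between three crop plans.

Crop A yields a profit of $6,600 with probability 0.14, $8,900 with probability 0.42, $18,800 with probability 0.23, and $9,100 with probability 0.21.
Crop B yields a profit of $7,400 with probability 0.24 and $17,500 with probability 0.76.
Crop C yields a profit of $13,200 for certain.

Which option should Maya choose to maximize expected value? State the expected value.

Crop A = 0.14 × 6600 + 0.42 × 8900 + 0.23 × 18800 + 0.21 × 9100 = 924 + 3738 + 4324 + 1911 = 10897
Crop B = 0.24 × 7400 + 0.76 × 17500 = 1776 + 13300 = 15076
Crop C: 13200 (certain)

Crop B ($15,076)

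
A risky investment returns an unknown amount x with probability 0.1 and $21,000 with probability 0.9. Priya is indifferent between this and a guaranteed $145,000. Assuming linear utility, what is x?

0.1·x + 0.9·21000 = 145000
0.1·x = 145000 − 18900 = 126100
x = 126100 / 0.1 = 1261000

x = $1,261,000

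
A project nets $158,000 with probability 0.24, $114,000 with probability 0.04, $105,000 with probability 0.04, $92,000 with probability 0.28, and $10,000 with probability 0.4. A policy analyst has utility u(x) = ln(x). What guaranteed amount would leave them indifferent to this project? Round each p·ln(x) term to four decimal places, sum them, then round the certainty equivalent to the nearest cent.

E[u] = 0.24·ln(158000) + 0.04·ln(114000) + 0.04·ln(105000) + 0.28·ln(92000) + 0.4·ln(10000) = 2.8729 + 0.4658 + 0.4625 + 3.2003 + 3.6841 = 10.6856
CE = e^10.6856 ≈ 43721.71

$43,721.71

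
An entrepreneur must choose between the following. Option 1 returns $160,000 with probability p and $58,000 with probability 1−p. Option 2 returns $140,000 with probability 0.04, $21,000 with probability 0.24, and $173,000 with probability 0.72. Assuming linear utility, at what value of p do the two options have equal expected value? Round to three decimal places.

EV(Option 2) = 0.04 × 140000 + 0.24 × 21000 + 0.72 × 173000 = 5600 + 5040 + 124560 = 135200
p·160000 + (1−p)·58000 = 135200
102000p + 58000 = 135200
p = (135200 − 58000) / 102000

p = 0.757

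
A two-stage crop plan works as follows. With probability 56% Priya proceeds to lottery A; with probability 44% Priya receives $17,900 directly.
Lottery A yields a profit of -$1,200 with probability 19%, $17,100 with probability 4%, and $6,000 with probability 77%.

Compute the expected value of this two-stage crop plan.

$10,718.56

EV(A) = 0.19 × (-1200) + 0.04 × 17100 + 0.77 × 6000 = -228 + 684 + 4620 = 5076
Branch B: 17900 (certain)
Overall = 0.56 × 5076 + 0.44 × 17900 = 2842.56 + 7876 = 10718.56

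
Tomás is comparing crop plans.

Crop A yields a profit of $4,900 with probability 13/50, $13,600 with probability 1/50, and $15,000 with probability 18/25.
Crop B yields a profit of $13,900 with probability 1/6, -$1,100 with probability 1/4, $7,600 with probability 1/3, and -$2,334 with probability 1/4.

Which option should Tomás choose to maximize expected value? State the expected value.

Crop A ($12,346)

Crop A = 13/50 × 4900 + 1/50 × 13600 + 18/25 × 15000 = 1274 + 272 + 10800 = 12346
Crop B = 1/6 × 13900 + 1/4 × (-1100) + 1/3 × 7600 + 1/4 × (-2334) = 2316.6667 − 275 + 2533.3333 − 583.5 = 3991.5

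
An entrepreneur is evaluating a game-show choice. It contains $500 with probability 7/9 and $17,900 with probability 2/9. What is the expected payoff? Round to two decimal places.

EV = 7/9 × 500 + 2/9 × 17900 = 388.8889 + 3977.7778 = 4366.6667

$4,366.67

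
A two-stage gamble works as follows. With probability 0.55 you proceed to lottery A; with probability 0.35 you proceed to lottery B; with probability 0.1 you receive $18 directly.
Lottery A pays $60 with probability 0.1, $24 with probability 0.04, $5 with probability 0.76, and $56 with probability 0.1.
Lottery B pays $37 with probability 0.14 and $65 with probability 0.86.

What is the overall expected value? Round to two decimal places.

EV(A) = 0.1 × 60 + 0.04 × 24 + 0.76 × 5 + 0.1 × 56 = 6 + 0.96 + 3.8 + 5.6 = 16.36
EV(B) = 0.14 × 37 + 0.86 × 65 = 5.18 + 55.9 = 61.08
Branch C: 18 (certain)
Overall = 0.55 × 16.36 + 0.35 × 61.08 + 0.1 × 18 = 8.998 + 21.378 + 1.8 = 32.176

$32.18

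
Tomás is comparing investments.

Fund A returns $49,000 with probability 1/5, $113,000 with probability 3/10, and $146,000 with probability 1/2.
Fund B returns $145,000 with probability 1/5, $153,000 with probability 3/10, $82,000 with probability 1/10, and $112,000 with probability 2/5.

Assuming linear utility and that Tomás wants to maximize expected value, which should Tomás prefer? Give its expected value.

Fund A = 1/5 × 49000 + 3/10 × 113000 + 1/2 × 146000 = 9800 + 33900 + 73000 = 116700
Fund B = 1/5 × 145000 + 3/10 × 153000 + 1/10 × 82000 + 2/5 × 112000 = 29000 + 45900 + 8200 + 44800 = 127900

Fund B ($127,900)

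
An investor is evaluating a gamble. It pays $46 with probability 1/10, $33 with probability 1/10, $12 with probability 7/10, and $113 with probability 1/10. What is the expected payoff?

EV = 1/10 × 46 + 1/10 × 33 + 7/10 × 12 + 1/10 × 113 = 4.6 + 3.3 + 8.4 + 11.3 = 27.6

$27.60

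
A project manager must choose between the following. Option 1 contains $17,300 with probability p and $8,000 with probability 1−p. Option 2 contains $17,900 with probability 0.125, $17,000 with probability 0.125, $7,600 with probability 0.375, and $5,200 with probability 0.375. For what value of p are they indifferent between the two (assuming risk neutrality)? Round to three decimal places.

EV(Option 2) = 0.125 × 17900 + 0.125 × 17000 + 0.375 × 7600 + 0.375 × 5200 = 2237.5 + 2125 + 2850 + 1950 = 9162.5
p·17300 + (1−p)·8000 = 9162.5
9300p + 8000 = 9162.5
p = (9162.5 − 8000) / 9300

p = 0.125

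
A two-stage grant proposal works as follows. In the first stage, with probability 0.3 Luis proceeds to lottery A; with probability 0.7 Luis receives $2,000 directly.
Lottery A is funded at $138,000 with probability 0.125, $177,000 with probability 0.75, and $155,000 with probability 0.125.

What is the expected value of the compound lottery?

$52,212.50

EV(A) = 0.125 × 138000 + 0.75 × 177000 + 0.125 × 155000 = 17250 + 132750 + 19375 = 169375
Branch B: 2000 (certain)
Overall = 0.3 × 169375 + 0.7 × 2000 = 50812.5 + 1400 = 52212.5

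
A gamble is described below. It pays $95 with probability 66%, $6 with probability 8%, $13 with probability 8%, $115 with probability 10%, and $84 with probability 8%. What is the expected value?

EV = 0.66 × 95 + 0.08 × 6 + 0.08 × 13 + 0.1 × 115 + 0.08 × 84 = 62.7 + 0.48 + 1.04 + 11.5 + 6.72 = 82.44

$82.44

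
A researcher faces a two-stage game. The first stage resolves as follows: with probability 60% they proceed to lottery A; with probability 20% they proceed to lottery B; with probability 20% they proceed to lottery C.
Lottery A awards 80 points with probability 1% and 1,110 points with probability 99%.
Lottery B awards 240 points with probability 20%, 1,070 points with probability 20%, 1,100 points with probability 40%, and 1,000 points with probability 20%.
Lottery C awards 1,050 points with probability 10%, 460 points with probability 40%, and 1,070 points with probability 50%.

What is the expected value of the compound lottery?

1005.02 points

EV(A) = 0.01 × 80 + 0.99 × 1110 = 0.8 + 1098.9 = 1099.7
EV(B) = 0.2 × 240 + 0.2 × 1070 + 0.4 × 1100 + 0.2 × 1000 = 48 + 214 + 440 + 200 = 902
EV(C) = 0.1 × 1050 + 0.4 × 460 + 0.5 × 1070 = 105 + 184 + 535 = 824
Overall = 0.6 × 1099.7 + 0.2 × 902 + 0.2 × 824 = 659.82 + 180.4 + 164.8 = 1005.02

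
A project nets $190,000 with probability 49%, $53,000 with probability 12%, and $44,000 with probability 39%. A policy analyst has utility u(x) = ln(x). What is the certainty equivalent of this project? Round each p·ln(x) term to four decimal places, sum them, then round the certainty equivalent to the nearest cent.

$92,143.28

E[u] = 0.49·ln(190000) + 0.12·ln(53000) + 0.39·ln(44000) = 5.9558 + 1.3054 + 4.1699 = 11.4311
CE = e^11.4311 ≈ 92143.28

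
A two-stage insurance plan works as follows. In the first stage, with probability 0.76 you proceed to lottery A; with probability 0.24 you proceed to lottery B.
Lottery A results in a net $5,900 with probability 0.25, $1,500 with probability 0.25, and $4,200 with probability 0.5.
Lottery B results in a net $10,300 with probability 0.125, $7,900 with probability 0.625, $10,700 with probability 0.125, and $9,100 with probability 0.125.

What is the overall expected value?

EV(A) = 0.25 × 5900 + 0.25 × 1500 + 0.5 × 4200 = 1475 + 375 + 2100 = 3950
EV(B) = 0.125 × 10300 + 0.625 × 7900 + 0.125 × 10700 + 0.125 × 9100 = 1287.5 + 4937.5 + 1337.5 + 1137.5 = 8700
Overall = 0.76 × 3950 + 0.24 × 8700 = 3002 + 2088 = 5090

$5,090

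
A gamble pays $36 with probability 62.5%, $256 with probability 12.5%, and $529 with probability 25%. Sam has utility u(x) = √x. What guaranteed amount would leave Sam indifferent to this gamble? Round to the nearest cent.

E[u] = 0.625·√36 + 0.125·√256 + 0.25·√529 = 0.625·6 + 0.125·16 + 0.25·23 = 11.5
CE = (11.5)² = 132.25

$132.25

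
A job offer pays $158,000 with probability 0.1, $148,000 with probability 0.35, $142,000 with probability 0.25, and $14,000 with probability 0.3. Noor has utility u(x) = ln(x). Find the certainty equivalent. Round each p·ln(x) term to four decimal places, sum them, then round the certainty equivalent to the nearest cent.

E[u] = 0.1·ln(158000) + 0.35·ln(148000) + 0.25·ln(142000) + 0.3·ln(14000) = 1.1970 + 4.1667 + 2.9659 + 2.8640 = 11.1936
CE = e^11.1936 ≈ 72663.90

$72,663.90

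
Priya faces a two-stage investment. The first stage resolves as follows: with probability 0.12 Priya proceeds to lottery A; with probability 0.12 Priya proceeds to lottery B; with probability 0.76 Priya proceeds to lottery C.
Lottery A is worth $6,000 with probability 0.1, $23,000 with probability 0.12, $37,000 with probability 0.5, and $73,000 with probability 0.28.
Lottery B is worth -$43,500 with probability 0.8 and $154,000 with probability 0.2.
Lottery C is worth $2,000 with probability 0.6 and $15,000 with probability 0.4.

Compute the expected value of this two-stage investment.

EV(A) = 0.1 × 6000 + 0.12 × 23000 + 0.5 × 37000 + 0.28 × 73000 = 600 + 2760 + 18500 + 20440 = 42300
EV(B) = 0.8 × (-43500) + 0.2 × 154000 = -34800 + 30800 = -4000
EV(C) = 0.6 × 2000 + 0.4 × 15000 = 1200 + 6000 = 7200
Overall = 0.12 × 42300 + 0.12 × (-4000) + 0.76 × 7200 = 5076 − 480 + 5472 = 10068

$10,068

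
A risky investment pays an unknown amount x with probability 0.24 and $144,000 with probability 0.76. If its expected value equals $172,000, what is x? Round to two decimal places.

x = $260,666.67

0.24·x + 0.76·144000 = 172000
0.24·x = 172000 − 109440 = 62560
x = 62560 / 0.24 = 260666.6667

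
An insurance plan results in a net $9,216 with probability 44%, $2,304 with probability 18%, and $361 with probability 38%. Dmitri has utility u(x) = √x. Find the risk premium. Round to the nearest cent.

E[u] = 0.44·√9216 + 0.18·√2304 + 0.38·√361 = 0.44·96 + 0.18·48 + 0.38·19 = 58.1
CE = (58.1)² = 3375.61
Risk premium = EV − CE = 4606.94 − 3375.61 = 1231.33

$1,231.33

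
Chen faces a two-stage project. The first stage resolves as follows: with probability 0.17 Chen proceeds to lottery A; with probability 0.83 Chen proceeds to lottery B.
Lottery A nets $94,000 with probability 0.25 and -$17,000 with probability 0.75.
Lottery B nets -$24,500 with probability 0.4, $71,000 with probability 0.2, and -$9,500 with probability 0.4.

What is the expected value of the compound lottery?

EV(A) = 0.25 × 94000 + 0.75 × (-17000) = 23500 − 12750 = 10750
EV(B) = 0.4 × (-24500) + 0.2 × 71000 + 0.4 × (-9500) = -9800 + 14200 − 3800 = 600
Overall = 0.17 × 10750 + 0.83 × 600 = 1827.5 + 498 = 2325.5

$2,325.50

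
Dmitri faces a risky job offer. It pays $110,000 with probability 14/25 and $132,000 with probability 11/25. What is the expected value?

EV = 14/25 × 110000 + 11/25 × 132000 = 61600 + 58080 = 119680

$119,680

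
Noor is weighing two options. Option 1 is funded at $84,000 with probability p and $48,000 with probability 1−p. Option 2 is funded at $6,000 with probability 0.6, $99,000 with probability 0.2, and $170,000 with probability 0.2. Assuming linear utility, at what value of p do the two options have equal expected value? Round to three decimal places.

p = 0.261

EV(Option 2) = 0.6 × 6000 + 0.2 × 99000 + 0.2 × 170000 = 3600 + 19800 + 34000 = 57400
p·84000 + (1−p)·48000 = 57400
36000p + 48000 = 57400
p = (57400 − 48000) / 36000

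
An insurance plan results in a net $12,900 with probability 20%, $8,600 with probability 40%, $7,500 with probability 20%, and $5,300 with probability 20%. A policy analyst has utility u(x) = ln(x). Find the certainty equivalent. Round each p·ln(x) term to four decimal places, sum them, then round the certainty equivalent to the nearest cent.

$8,237.07

E[u] = 0.2·ln(12900) + 0.4·ln(8600) + 0.2·ln(7500) + 0.2·ln(5300) = 1.8930 + 3.6238 + 1.7845 + 1.7151 = 9.0164
CE = e^9.0164 ≈ 8237.07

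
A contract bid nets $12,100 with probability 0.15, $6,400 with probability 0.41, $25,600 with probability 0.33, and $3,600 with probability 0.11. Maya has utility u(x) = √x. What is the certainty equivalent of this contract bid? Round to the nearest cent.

$11,815.69

E[u] = 0.15·√12100 + 0.41·√6400 + 0.33·√25600 + 0.11·√3600 = 0.15·110 + 0.41·80 + 0.33·160 + 0.11·60 = 108.7
CE = (108.7)² = 11815.69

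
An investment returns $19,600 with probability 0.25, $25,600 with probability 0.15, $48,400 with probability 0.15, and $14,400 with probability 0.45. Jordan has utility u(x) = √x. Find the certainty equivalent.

$21,316

E[u] = 0.25·√19600 + 0.15·√25600 + 0.15·√48400 + 0.45·√14400 = 0.25·140 + 0.15·160 + 0.15·220 + 0.45·120 = 146
CE = (146)² = 21316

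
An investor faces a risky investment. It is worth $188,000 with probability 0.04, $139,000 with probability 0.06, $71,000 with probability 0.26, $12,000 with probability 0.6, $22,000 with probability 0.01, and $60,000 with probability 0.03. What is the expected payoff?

EV = 0.04 × 188000 + 0.06 × 139000 + 0.26 × 71000 + 0.6 × 12000 + 0.01 × 22000 + 0.03 × 60000 = 7520 + 8340 + 18460 + 7200 + 220 + 1800 = 43540

$43,540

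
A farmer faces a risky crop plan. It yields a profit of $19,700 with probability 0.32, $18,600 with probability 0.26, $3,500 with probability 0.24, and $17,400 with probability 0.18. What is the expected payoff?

EV = 0.32 × 19700 + 0.26 × 18600 + 0.24 × 3500 + 0.18 × 17400 = 6304 + 4836 + 840 + 3132 = 15112

$15,112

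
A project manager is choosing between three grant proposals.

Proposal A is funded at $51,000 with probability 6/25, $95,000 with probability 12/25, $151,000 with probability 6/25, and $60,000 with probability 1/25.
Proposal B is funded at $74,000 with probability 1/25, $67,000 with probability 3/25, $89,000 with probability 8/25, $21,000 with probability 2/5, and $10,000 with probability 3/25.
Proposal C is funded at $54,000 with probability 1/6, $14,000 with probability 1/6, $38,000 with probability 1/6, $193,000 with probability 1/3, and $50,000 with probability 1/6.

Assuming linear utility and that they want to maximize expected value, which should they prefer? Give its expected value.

Proposal A = 6/25 × 51000 + 12/25 × 95000 + 6/25 × 151000 + 1/25 × 60000 = 12240 + 45600 + 36240 + 2400 = 96480
Proposal B = 1/25 × 74000 + 3/25 × 67000 + 8/25 × 89000 + 2/5 × 21000 + 3/25 × 10000 = 2960 + 8040 + 28480 + 8400 + 1200 = 49080
Proposal C = 1/6 × 54000 + 1/6 × 14000 + 1/6 × 38000 + 1/3 × 193000 + 1/6 × 50000 = 9000 + 2333.3333 + 6333.3333 + 64333.3333 + 8333.3333 = 90333.3333

Proposal A ($96,480)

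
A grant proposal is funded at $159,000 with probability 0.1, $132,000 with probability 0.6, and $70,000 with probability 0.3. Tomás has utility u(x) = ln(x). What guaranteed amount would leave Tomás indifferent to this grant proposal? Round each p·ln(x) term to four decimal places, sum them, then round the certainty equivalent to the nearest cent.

$111,179.36

E[u] = 0.1·ln(159000) + 0.6·ln(132000) + 0.3·ln(70000) = 1.1977 + 7.0743 + 3.3469 = 11.6189
CE = e^11.6189 ≈ 111179.36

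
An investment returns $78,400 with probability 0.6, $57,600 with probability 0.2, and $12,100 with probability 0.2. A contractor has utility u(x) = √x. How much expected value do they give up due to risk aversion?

$4,336

E[u] = 0.6·√78400 + 0.2·√57600 + 0.2·√12100 = 0.6·280 + 0.2·240 + 0.2·110 = 238
CE = (238)² = 56644
Risk premium = EV − CE = 60980 − 56644 = 4336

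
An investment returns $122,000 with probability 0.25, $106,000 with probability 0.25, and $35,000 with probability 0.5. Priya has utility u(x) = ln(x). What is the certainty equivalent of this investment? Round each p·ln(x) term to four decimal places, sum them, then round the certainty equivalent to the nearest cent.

$63,088.89

E[u] = 0.25·ln(122000) + 0.25·ln(106000) + 0.5·ln(35000) = 2.9279 + 2.8928 + 5.2316 = 11.0523
CE = e^11.0523 ≈ 63088.89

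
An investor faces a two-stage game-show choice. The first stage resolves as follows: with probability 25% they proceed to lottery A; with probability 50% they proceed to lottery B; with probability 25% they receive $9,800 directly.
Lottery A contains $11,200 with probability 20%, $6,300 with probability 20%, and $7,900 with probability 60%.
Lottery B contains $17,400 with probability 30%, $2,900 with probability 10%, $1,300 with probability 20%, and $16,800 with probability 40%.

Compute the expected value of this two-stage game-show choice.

EV(A) = 0.2 × 11200 + 0.2 × 6300 + 0.6 × 7900 = 2240 + 1260 + 4740 = 8240
EV(B) = 0.3 × 17400 + 0.1 × 2900 + 0.2 × 1300 + 0.4 × 16800 = 5220 + 290 + 260 + 6720 = 12490
Branch C: 9800 (certain)
Overall = 0.25 × 8240 + 0.5 × 12490 + 0.25 × 9800 = 2060 + 6245 + 2450 = 10755

$10,755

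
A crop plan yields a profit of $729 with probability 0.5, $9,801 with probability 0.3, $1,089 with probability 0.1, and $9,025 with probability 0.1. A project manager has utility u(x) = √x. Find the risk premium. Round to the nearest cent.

$1,180.20

E[u] = 0.5·√729 + 0.3·√9801 + 0.1·√1089 + 0.1·√9025 = 0.5·27 + 0.3·99 + 0.1·33 + 0.1·95 = 56
CE = (56)² = 3136
Risk premium = EV − CE = 4316.2 − 3136 = 1180.2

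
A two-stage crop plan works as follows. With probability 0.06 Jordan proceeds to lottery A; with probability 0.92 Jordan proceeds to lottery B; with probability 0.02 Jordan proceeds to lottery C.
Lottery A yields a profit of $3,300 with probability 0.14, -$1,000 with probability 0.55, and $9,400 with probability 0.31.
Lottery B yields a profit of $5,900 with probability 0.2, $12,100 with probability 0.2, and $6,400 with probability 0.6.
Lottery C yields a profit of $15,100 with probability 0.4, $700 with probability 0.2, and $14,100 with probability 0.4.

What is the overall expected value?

$7,250.76

EV(A) = 0.14 × 3300 + 0.55 × (-1000) + 0.31 × 9400 = 462 − 550 + 2914 = 2826
EV(B) = 0.2 × 5900 + 0.2 × 12100 + 0.6 × 6400 = 1180 + 2420 + 3840 = 7440
EV(C) = 0.4 × 15100 + 0.2 × 700 + 0.4 × 14100 = 6040 + 140 + 5640 = 11820
Overall = 0.06 × 2826 + 0.92 × 7440 + 0.02 × 11820 = 169.56 + 6844.8 + 236.4 = 7250.76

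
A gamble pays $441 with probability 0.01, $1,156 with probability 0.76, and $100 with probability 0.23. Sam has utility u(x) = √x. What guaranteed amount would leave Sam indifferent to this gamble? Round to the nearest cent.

$803.72

E[u] = 0.01·√441 + 0.76·√1156 + 0.23·√100 = 0.01·21 + 0.76·34 + 0.23·10 = 28.35
CE = (28.35)² = 803.7225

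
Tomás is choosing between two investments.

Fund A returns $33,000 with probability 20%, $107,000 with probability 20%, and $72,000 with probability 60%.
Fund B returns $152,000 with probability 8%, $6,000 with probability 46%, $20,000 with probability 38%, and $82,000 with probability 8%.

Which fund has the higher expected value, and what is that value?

Fund A = 0.2 × 33000 + 0.2 × 107000 + 0.6 × 72000 = 6600 + 21400 + 43200 = 71200
Fund B = 0.08 × 152000 + 0.46 × 6000 + 0.38 × 20000 + 0.08 × 82000 = 12160 + 2760 + 7600 + 6560 = 29080

Fund A ($71,200)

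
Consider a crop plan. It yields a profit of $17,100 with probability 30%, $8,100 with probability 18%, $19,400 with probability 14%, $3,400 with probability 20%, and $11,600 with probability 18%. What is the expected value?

$12,072

EV = 0.3 × 17100 + 0.18 × 8100 + 0.14 × 19400 + 0.2 × 3400 + 0.18 × 11600 = 5130 + 1458 + 2716 + 680 + 2088 = 12072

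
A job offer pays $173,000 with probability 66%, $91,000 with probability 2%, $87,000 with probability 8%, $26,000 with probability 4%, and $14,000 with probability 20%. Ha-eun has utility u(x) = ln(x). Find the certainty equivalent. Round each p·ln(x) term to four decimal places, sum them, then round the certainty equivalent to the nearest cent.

E[u] = 0.66·ln(173000) + 0.02·ln(91000) + 0.08·ln(87000) + 0.04·ln(26000) + 0.2·ln(14000) = 7.9603 + 0.2284 + 0.9099 + 0.4066 + 1.9094 = 11.4146
CE = e^11.4146 ≈ 90635.39

$90,635.39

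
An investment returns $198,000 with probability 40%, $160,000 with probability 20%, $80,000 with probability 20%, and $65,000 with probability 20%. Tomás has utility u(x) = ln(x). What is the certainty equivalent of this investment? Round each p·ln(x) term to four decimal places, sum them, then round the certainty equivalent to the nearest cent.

E[u] = 0.4·ln(198000) + 0.2·ln(160000) + 0.2·ln(80000) + 0.2·ln(65000) = 4.8784 + 2.3966 + 2.2580 + 2.2164 = 11.7494
CE = e^11.7494 ≈ 126677.53

$126,677.53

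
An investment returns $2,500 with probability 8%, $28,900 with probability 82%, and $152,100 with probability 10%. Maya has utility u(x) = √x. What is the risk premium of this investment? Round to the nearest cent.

$5,838.24

E[u] = 0.08·√2500 + 0.82·√28900 + 0.1·√152100 = 0.08·50 + 0.82·170 + 0.1·390 = 182.4
CE = (182.4)² = 33269.76
Risk premium = EV − CE = 39108 − 33269.76 = 5838.24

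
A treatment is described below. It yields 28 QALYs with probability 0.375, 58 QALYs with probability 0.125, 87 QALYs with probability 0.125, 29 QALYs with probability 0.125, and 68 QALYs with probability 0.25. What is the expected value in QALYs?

49.25 QALYs

EV = 0.375 × 28 + 0.125 × 58 + 0.125 × 87 + 0.125 × 29 + 0.25 × 68 = 10.5 + 7.25 + 10.875 + 3.625 + 17 = 49.25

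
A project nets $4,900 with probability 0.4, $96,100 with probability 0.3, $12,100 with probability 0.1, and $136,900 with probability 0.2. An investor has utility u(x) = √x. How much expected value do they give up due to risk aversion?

E[u] = 0.4·√4900 + 0.3·√96100 + 0.1·√12100 + 0.2·√136900 = 0.4·70 + 0.3·310 + 0.1·110 + 0.2·370 = 206
CE = (206)² = 42436
Risk premium = EV − CE = 59380 − 42436 = 16944

$16,944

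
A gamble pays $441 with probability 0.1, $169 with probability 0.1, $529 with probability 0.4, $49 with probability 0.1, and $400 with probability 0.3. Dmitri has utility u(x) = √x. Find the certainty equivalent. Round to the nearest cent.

E[u] = 0.1·√441 + 0.1·√169 + 0.4·√529 + 0.1·√49 + 0.3·√400 = 0.1·21 + 0.1·13 + 0.4·23 + 0.1·7 + 0.3·20 = 19.3
CE = (19.3)² = 372.49

$372.49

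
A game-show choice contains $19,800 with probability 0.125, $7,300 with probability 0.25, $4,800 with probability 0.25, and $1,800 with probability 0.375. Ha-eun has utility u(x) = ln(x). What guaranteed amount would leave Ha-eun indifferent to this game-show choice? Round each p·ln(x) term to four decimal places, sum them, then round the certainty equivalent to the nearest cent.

E[u] = 0.125·ln(19800) + 0.25·ln(7300) + 0.25·ln(4800) + 0.375·ln(1800) = 1.2367 + 2.2239 + 2.1191 + 2.8108 = 8.3905
CE = e^8.3905 ≈ 4405.02

$4,405.02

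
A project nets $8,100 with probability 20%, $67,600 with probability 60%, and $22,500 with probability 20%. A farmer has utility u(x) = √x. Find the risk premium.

E[u] = 0.2·√8100 + 0.6·√67600 + 0.2·√22500 = 0.2·90 + 0.6·260 + 0.2·150 = 204
CE = (204)² = 41616
Risk premium = EV − CE = 46680 − 41616 = 5064

$5,064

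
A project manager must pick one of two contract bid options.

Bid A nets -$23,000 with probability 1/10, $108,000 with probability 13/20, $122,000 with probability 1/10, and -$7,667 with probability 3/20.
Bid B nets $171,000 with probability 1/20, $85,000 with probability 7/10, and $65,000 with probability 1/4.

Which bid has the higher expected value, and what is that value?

Bid B ($84,300)

Bid A = 1/10 × (-23000) + 13/20 × 108000 + 1/10 × 122000 + 3/20 × (-7667) = -2300 + 70200 + 12200 − 1150.05 = 78949.95
Bid B = 1/20 × 171000 + 7/10 × 85000 + 1/4 × 65000 = 8550 + 59500 + 16250 = 84300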